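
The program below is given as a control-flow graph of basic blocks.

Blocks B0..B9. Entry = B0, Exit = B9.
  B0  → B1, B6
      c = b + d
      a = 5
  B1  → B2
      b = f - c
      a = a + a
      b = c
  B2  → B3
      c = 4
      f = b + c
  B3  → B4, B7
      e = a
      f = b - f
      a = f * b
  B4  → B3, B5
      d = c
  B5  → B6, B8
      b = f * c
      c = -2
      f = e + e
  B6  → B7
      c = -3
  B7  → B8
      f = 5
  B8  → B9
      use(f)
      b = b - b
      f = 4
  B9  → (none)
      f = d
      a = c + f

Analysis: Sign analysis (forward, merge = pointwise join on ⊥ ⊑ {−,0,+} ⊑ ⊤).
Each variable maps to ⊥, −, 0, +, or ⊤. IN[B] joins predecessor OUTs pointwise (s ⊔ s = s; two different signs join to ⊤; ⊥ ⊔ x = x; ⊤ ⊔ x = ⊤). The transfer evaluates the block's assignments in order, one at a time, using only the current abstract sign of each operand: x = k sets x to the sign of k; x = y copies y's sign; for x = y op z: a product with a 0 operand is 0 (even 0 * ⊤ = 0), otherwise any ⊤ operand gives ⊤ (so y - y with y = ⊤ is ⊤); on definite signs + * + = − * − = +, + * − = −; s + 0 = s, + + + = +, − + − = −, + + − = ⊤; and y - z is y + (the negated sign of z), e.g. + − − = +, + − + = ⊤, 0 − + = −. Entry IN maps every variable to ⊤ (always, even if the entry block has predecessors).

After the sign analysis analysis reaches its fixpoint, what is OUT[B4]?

Answer: {a: ⊤, b: ⊤, c: +, d: +, e: ⊤, f: ⊤}

Trace:
Converged values:
  B0:   IN=(all ⊤)   OUT={a:+; rest ⊤}
  B1:   IN={a:+; rest ⊤}   OUT={a:+; rest ⊤}
  B2:   IN={a:+; rest ⊤}   OUT={a:+, c:+; rest ⊤}
  B3:   IN={c:+; rest ⊤}   OUT={c:+; rest ⊤}
  B4:   IN={c:+; rest ⊤}   OUT={c:+, d:+; rest ⊤}
  B5:   IN={c:+, d:+; rest ⊤}   OUT={c:-, d:+; rest ⊤}
  B6:   IN=(all ⊤)   OUT={c:-; rest ⊤}
  B7:   IN=(all ⊤)   OUT={f:+; rest ⊤}
  B8:   IN=(all ⊤)   OUT={f:+; rest ⊤}
  B9:   IN={f:+; rest ⊤}   OUT=(all ⊤)

Merge at B4: IN[B4] = OUT[B3] = {a: ⊤, b: ⊤, c: +, d: ⊤, e: ⊤, f: ⊤}
Applying B4's transfer function to that IN value gives OUT[B4] (row B4 above).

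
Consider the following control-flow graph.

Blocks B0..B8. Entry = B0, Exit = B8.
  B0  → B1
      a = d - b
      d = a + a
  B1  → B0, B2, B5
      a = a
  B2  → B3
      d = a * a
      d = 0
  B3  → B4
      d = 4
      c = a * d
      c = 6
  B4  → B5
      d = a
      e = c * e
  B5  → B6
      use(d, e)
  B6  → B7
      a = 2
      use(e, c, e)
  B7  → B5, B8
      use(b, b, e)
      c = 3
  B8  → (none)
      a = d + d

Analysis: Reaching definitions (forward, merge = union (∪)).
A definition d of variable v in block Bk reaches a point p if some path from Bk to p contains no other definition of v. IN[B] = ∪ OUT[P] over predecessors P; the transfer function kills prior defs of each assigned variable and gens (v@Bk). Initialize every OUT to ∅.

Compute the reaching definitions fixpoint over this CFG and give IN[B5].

Answer: {a@B1, a@B6, c@B3, c@B7, d@B0, d@B4, e@B4}

Trace:
Converged values:
  B0:   IN={a@B1, d@B0}   OUT={a@B0, d@B0}
  B1:   IN={a@B0, d@B0}   OUT={a@B1, d@B0}
  B2:   IN={a@B1, d@B0}   OUT={a@B1, d@B2}
  B3:   IN={a@B1, d@B2}   OUT={a@B1, c@B3, d@B3}
  B4:   IN={a@B1, c@B3, d@B3}   OUT={a@B1, c@B3, d@B4, e@B4}
  B5:   IN={a@B1, a@B6, c@B3, c@B7, d@B0, d@B4, e@B4}   OUT={a@B1, a@B6, c@B3, c@B7, d@B0, d@B4, e@B4}
  B6:   IN={a@B1, a@B6, c@B3, c@B7, d@B0, d@B4, e@B4}   OUT={a@B6, c@B3, c@B7, d@B0, d@B4, e@B4}
  B7:   IN={a@B6, c@B3, c@B7, d@B0, d@B4, e@B4}   OUT={a@B6, c@B7, d@B0, d@B4, e@B4}
  B8:   IN={a@B6, c@B7, d@B0, d@B4, e@B4}   OUT={a@B8, c@B7, d@B0, d@B4, e@B4}

Merge at B5: IN[B5] = OUT[B1] ⊔ OUT[B4] ⊔ OUT[B7] = {a@B1, a@B6, c@B3, c@B7, d@B0, d@B4, e@B4}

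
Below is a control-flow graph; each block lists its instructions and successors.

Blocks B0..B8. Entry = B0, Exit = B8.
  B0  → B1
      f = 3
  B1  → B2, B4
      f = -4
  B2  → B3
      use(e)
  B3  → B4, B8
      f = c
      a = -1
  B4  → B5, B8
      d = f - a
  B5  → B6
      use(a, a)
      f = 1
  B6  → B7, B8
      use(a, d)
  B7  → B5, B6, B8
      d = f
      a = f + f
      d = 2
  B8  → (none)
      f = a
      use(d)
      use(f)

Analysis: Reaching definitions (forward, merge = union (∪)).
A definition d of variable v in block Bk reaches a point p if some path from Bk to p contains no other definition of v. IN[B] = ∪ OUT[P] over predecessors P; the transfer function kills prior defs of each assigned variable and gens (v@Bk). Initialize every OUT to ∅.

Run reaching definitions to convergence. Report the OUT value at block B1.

Answer: {f@B1}

Working:
Converged values:
  B0: | IN={} | OUT={f@B0}
  B1: | IN={f@B0} | OUT={f@B1}
  B2: | IN={f@B1} | OUT={f@B1}
  B3: | IN={f@B1} | OUT={a@B3, f@B3}
  B4: | IN={a@B3, f@B1, f@B3} | OUT={a@B3, d@B4, f@B1, f@B3}
  B5: | IN={a@B3, a@B7, d@B4, d@B7, f@B1, f@B3, f@B5} | OUT={a@B3, a@B7, d@B4, d@B7, f@B5}
  B6: | IN={a@B3, a@B7, d@B4, d@B7, f@B5} | OUT={a@B3, a@B7, d@B4, d@B7, f@B5}
  B7: | IN={a@B3, a@B7, d@B4, d@B7, f@B5} | OUT={a@B7, d@B7, f@B5}
  B8: | IN={a@B3, a@B7, d@B4, d@B7, f@B1, f@B3, f@B5} | OUT={a@B3, a@B7, d@B4, d@B7, f@B8}

Merge at B1: IN[B1] = OUT[B0] = {f@B0}
Applying B1's transfer function to that IN value gives OUT[B1] (row B1 above).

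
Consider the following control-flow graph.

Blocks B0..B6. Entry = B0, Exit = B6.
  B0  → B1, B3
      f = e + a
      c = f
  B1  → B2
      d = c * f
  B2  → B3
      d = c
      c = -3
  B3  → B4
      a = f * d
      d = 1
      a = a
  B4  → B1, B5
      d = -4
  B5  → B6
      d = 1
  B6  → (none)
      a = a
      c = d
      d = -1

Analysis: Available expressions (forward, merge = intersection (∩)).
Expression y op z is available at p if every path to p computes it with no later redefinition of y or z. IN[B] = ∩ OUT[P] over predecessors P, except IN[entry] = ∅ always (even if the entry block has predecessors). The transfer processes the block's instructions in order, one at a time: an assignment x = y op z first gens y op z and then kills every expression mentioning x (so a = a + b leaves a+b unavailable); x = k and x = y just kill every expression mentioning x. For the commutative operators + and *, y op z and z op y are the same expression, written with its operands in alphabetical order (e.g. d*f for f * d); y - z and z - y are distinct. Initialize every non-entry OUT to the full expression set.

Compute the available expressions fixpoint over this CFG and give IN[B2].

Fixpoint table:
  B0:   IN={}   OUT={a+e}
  B1:   IN={}   OUT={c*f}
  B2:   IN={c*f}   OUT={}
  B3:   IN={}   OUT={}
  B4:   IN={}   OUT={}
  B5:   IN={}   OUT={}
  B6:   IN={}   OUT={}

Merge at B2: IN[B2] = OUT[B1] = {c*f}

Answer: {c*f}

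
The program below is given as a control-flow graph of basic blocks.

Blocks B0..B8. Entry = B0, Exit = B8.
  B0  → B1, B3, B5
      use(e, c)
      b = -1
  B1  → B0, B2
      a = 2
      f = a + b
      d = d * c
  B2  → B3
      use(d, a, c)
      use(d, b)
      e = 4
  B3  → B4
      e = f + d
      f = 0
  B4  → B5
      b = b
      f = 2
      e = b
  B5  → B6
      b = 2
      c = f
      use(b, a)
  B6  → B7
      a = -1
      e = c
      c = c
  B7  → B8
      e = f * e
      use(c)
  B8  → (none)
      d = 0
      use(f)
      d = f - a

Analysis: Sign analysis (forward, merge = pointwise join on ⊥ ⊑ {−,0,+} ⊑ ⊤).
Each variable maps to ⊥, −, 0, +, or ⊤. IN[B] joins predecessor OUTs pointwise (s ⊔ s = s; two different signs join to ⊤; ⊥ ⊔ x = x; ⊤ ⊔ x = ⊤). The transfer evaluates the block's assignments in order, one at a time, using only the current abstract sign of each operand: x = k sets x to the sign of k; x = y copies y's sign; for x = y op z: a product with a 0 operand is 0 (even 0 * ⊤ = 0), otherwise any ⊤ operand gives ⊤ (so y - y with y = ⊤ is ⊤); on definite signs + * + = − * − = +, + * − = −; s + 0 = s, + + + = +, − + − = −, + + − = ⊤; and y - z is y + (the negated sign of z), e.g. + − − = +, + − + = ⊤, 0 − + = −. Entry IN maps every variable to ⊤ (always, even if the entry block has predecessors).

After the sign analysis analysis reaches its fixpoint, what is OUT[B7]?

Answer: {a: -, b: +, c: ⊤, d: ⊤, e: ⊤, f: ⊤}

Derivation:
Converged values:
  B0:   IN=(all ⊤)   OUT={b:-; rest ⊤}
  B1:   IN={b:-; rest ⊤}   OUT={a:+, b:-; rest ⊤}
  B2:   IN={a:+, b:-; rest ⊤}   OUT={a:+, b:-, e:+; rest ⊤}
  B3:   IN={b:-; rest ⊤}   OUT={b:-, f:0; rest ⊤}
  B4:   IN={b:-, f:0; rest ⊤}   OUT={b:-, e:-, f:+; rest ⊤}
  B5:   IN={b:-; rest ⊤}   OUT={b:+; rest ⊤}
  B6:   IN={b:+; rest ⊤}   OUT={a:-, b:+; rest ⊤}
  B7:   IN={a:-, b:+; rest ⊤}   OUT={a:-, b:+; rest ⊤}
  B8:   IN={a:-, b:+; rest ⊤}   OUT={a:-, b:+; rest ⊤}

Merge at B7: IN[B7] = OUT[B6] = {a: -, b: +, c: ⊤, d: ⊤, e: ⊤, f: ⊤}
Applying B7's transfer function to that IN value gives OUT[B7] (row B7 above).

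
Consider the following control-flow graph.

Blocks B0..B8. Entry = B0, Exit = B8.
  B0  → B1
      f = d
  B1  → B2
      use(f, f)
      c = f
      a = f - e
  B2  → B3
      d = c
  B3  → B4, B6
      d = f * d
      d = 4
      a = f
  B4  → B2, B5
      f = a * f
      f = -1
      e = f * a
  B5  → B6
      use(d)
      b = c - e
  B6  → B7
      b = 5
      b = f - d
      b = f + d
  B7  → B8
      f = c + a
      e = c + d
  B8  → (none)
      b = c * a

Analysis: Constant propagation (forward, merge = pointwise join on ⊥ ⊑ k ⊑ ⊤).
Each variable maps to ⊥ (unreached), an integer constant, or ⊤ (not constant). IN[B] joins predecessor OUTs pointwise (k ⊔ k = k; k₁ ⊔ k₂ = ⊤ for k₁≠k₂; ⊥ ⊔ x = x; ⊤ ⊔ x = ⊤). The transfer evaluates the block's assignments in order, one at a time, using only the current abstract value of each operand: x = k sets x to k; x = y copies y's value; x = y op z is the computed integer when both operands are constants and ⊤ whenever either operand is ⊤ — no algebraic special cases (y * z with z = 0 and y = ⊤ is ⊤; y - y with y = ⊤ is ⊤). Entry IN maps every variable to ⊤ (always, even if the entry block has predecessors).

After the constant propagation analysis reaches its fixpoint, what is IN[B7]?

Per-block solution:
  B0:  IN=(all ⊤)  OUT=(all ⊤)
  B1:  IN=(all ⊤)  OUT=(all ⊤)
  B2:  IN=(all ⊤)  OUT=(all ⊤)
  B3:  IN=(all ⊤)  OUT={d:4; rest ⊤}
  B4:  IN={d:4; rest ⊤}  OUT={d:4, f:-1; rest ⊤}
  B5:  IN={d:4, f:-1; rest ⊤}  OUT={d:4, f:-1; rest ⊤}
  B6:  IN={d:4; rest ⊤}  OUT={d:4; rest ⊤}
  B7:  IN={d:4; rest ⊤}  OUT={d:4; rest ⊤}
  B8:  IN={d:4; rest ⊤}  OUT={d:4; rest ⊤}

Merge at B7: IN[B7] = OUT[B6] = {a: ⊤, b: ⊤, c: ⊤, d: 4, e: ⊤, f: ⊤}

Answer: {a: ⊤, b: ⊤, c: ⊤, d: 4, e: ⊤, f: ⊤}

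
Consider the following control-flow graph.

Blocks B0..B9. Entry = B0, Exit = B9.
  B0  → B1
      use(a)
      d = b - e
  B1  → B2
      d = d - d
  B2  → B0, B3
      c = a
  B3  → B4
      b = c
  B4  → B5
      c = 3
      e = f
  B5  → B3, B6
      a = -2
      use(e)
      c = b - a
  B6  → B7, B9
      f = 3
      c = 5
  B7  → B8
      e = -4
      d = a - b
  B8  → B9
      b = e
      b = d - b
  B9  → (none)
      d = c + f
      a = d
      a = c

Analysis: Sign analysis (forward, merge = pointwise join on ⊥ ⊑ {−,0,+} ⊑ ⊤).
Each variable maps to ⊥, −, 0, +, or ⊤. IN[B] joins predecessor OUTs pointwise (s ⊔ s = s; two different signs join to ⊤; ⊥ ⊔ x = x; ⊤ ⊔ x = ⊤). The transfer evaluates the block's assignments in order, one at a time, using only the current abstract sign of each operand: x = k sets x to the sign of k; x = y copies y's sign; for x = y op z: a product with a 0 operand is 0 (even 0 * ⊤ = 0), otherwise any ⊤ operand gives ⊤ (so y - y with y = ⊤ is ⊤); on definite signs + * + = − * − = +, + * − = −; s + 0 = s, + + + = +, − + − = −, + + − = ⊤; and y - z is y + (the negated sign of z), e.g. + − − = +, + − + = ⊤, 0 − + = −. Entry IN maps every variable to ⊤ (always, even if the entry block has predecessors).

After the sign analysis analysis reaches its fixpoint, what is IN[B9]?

Converged values:
  B0:   IN=(all ⊤)   OUT=(all ⊤)
  B1:   IN=(all ⊤)   OUT=(all ⊤)
  B2:   IN=(all ⊤)   OUT=(all ⊤)
  B3:   IN=(all ⊤)   OUT=(all ⊤)
  B4:   IN=(all ⊤)   OUT={c:+; rest ⊤}
  B5:   IN={c:+; rest ⊤}   OUT={a:-; rest ⊤}
  B6:   IN={a:-; rest ⊤}   OUT={a:-, c:+, f:+; rest ⊤}
  B7:   IN={a:-, c:+, f:+; rest ⊤}   OUT={a:-, c:+, e:-, f:+; rest ⊤}
  B8:   IN={a:-, c:+, e:-, f:+; rest ⊤}   OUT={a:-, c:+, e:-, f:+; rest ⊤}
  B9:   IN={a:-, c:+, f:+; rest ⊤}   OUT={a:+, c:+, d:+, f:+; rest ⊤}

Merge at B9: IN[B9] = OUT[B6] ⊔ OUT[B8] = {a: -, b: ⊤, c: +, d: ⊤, e: ⊤, f: +}

Answer: {a: -, b: ⊤, c: +, d: ⊤, e: ⊤, f: +}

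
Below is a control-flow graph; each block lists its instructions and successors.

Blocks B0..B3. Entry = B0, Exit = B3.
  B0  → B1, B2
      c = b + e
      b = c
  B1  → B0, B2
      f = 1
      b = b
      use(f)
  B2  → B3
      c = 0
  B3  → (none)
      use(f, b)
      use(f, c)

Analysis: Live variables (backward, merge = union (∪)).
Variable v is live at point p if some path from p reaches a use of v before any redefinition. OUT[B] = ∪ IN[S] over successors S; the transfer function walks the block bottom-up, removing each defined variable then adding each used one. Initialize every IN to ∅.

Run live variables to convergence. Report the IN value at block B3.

Answer: {b, c, f}

Derivation:
Converged values:
  B0:  IN={b, e, f}  OUT={b, e, f}
  B1:  IN={b, e}  OUT={b, e, f}
  B2:  IN={b, f}  OUT={b, c, f}
  B3:  IN={b, c, f}  OUT={}

B3 is the boundary node: OUT[B3] = {}
Applying B3's transfer function to that OUT value gives IN[B3] (row B3 above).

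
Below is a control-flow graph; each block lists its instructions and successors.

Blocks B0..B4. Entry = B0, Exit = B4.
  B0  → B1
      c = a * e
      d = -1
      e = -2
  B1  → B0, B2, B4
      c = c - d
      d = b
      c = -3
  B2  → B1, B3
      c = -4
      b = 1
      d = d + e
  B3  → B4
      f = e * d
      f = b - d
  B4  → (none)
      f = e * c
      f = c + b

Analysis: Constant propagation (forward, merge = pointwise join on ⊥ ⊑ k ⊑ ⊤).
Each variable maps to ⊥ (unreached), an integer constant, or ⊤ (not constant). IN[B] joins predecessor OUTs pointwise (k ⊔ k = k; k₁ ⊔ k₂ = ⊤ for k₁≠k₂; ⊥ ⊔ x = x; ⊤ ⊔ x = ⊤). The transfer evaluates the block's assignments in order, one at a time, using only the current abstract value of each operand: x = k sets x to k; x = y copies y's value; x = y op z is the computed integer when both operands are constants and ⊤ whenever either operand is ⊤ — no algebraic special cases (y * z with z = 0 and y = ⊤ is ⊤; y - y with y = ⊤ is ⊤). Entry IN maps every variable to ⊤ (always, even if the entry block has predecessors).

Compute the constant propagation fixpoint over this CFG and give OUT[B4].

Answer: {a: ⊤, b: ⊤, c: ⊤, d: ⊤, e: -2, f: ⊤}

Trace:
Converged values:
  B0: | IN=(all ⊤) | OUT={d:-1, e:-2; rest ⊤}
  B1: | IN={e:-2; rest ⊤} | OUT={c:-3, e:-2; rest ⊤}
  B2: | IN={c:-3, e:-2; rest ⊤} | OUT={b:1, c:-4, e:-2; rest ⊤}
  B3: | IN={b:1, c:-4, e:-2; rest ⊤} | OUT={b:1, c:-4, e:-2; rest ⊤}
  B4: | IN={e:-2; rest ⊤} | OUT={e:-2; rest ⊤}

Merge at B4: IN[B4] = OUT[B1] ⊔ OUT[B3] = {a: ⊤, b: ⊤, c: ⊤, d: ⊤, e: -2, f: ⊤}
Applying B4's transfer function to that IN value gives OUT[B4] (row B4 above).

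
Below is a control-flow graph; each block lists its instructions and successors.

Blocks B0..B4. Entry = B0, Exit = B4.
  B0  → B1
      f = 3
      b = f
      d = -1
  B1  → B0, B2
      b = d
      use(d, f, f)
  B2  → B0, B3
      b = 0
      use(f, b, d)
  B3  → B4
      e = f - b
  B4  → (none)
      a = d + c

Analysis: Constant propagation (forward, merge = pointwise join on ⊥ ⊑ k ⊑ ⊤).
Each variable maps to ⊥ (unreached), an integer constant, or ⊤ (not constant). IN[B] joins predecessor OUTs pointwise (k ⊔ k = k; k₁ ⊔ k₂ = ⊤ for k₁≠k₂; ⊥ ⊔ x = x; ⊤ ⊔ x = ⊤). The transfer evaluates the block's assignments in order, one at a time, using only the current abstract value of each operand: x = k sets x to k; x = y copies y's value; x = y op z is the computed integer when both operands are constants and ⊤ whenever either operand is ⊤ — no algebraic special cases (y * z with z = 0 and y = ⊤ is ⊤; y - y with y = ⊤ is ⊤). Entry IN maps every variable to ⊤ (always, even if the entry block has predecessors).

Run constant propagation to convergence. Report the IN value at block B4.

Answer: {a: ⊤, b: 0, c: ⊤, d: -1, e: 3, f: 3}

Working:
Fixpoint table:
  B0: | IN=(all ⊤) | OUT={b:3, d:-1, f:3; rest ⊤}
  B1: | IN={b:3, d:-1, f:3; rest ⊤} | OUT={b:-1, d:-1, f:3; rest ⊤}
  B2: | IN={b:-1, d:-1, f:3; rest ⊤} | OUT={b:0, d:-1, f:3; rest ⊤}
  B3: | IN={b:0, d:-1, f:3; rest ⊤} | OUT={b:0, d:-1, e:3, f:3; rest ⊤}
  B4: | IN={b:0, d:-1, e:3, f:3; rest ⊤} | OUT={b:0, d:-1, e:3, f:3; rest ⊤}

Merge at B4: IN[B4] = OUT[B3] = {a: ⊤, b: 0, c: ⊤, d: -1, e: 3, f: 3}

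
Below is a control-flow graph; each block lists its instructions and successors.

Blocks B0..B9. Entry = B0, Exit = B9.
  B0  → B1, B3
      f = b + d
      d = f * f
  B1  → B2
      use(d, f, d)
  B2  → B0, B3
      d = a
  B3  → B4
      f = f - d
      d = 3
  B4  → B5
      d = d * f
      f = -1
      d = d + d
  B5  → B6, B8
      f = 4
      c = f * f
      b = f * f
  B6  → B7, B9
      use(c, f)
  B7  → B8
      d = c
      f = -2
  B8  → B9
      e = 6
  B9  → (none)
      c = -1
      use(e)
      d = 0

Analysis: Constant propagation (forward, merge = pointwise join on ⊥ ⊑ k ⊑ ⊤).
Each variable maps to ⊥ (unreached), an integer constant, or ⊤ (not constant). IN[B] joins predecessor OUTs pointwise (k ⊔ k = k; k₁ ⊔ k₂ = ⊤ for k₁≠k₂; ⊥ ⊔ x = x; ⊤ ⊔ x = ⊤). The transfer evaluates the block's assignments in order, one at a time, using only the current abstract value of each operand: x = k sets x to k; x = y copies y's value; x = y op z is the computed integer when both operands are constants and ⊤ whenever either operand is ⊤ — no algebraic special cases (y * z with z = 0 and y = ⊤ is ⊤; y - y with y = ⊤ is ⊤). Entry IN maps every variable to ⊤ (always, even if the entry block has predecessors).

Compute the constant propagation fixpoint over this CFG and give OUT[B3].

Answer: {a: ⊤, b: ⊤, c: ⊤, d: 3, e: ⊤, f: ⊤}

Trace:
Converged values:
  B0:  IN=(all ⊤)  OUT=(all ⊤)
  B1:  IN=(all ⊤)  OUT=(all ⊤)
  B2:  IN=(all ⊤)  OUT=(all ⊤)
  B3:  IN=(all ⊤)  OUT={d:3; rest ⊤}
  B4:  IN={d:3; rest ⊤}  OUT={f:-1; rest ⊤}
  B5:  IN={f:-1; rest ⊤}  OUT={b:16, c:16, f:4; rest ⊤}
  B6:  IN={b:16, c:16, f:4; rest ⊤}  OUT={b:16, c:16, f:4; rest ⊤}
  B7:  IN={b:16, c:16, f:4; rest ⊤}  OUT={b:16, c:16, d:16, f:-2; rest ⊤}
  B8:  IN={b:16, c:16; rest ⊤}  OUT={b:16, c:16, e:6; rest ⊤}
  B9:  IN={b:16, c:16; rest ⊤}  OUT={b:16, c:-1, d:0; rest ⊤}

Merge at B3: IN[B3] = OUT[B0] ⊔ OUT[B2] = {a: ⊤, b: ⊤, c: ⊤, d: ⊤, e: ⊤, f: ⊤}
Applying B3's transfer function to that IN value gives OUT[B3] (row B3 above).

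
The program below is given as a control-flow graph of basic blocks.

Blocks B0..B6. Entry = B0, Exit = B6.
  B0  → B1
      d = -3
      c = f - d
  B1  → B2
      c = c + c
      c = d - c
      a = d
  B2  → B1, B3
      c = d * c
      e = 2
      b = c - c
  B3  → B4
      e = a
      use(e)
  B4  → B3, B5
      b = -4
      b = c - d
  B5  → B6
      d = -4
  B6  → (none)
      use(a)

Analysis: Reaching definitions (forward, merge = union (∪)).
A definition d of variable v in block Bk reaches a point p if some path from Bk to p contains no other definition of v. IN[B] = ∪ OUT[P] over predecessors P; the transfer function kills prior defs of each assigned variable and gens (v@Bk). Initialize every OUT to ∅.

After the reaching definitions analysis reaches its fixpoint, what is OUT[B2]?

Per-block solution:
  B0:  IN={}  OUT={c@B0, d@B0}
  B1:  IN={a@B1, b@B2, c@B0, c@B2, d@B0, e@B2}  OUT={a@B1, b@B2, c@B1, d@B0, e@B2}
  B2:  IN={a@B1, b@B2, c@B1, d@B0, e@B2}  OUT={a@B1, b@B2, c@B2, d@B0, e@B2}
  B3:  IN={a@B1, b@B2, b@B4, c@B2, d@B0, e@B2, e@B3}  OUT={a@B1, b@B2, b@B4, c@B2, d@B0, e@B3}
  B4:  IN={a@B1, b@B2, b@B4, c@B2, d@B0, e@B3}  OUT={a@B1, b@B4, c@B2, d@B0, e@B3}
  B5:  IN={a@B1, b@B4, c@B2, d@B0, e@B3}  OUT={a@B1, b@B4, c@B2, d@B5, e@B3}
  B6:  IN={a@B1, b@B4, c@B2, d@B5, e@B3}  OUT={a@B1, b@B4, c@B2, d@B5, e@B3}

Merge at B2: IN[B2] = OUT[B1] = {a@B1, b@B2, c@B1, d@B0, e@B2}
Applying B2's transfer function to that IN value gives OUT[B2] (row B2 above).

Answer: {a@B1, b@B2, c@B2, d@B0, e@B2}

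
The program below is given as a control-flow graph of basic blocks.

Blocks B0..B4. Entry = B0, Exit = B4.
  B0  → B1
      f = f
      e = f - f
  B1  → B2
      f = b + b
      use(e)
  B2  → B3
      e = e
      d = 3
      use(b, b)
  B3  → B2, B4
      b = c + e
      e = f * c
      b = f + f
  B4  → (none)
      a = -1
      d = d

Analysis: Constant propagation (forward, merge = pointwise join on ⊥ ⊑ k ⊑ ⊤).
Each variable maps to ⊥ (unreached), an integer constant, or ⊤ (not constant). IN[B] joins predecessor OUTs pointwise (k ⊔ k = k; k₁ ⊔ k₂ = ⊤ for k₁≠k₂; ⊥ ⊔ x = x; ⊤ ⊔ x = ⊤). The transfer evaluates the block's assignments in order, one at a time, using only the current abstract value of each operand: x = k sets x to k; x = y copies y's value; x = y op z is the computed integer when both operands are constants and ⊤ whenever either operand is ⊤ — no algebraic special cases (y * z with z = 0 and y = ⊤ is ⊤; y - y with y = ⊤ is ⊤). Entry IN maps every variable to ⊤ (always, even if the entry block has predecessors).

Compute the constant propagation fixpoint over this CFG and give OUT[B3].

Converged values:
  B0:   IN=(all ⊤)   OUT=(all ⊤)
  B1:   IN=(all ⊤)   OUT=(all ⊤)
  B2:   IN=(all ⊤)   OUT={d:3; rest ⊤}
  B3:   IN={d:3; rest ⊤}   OUT={d:3; rest ⊤}
  B4:   IN={d:3; rest ⊤}   OUT={a:-1, d:3; rest ⊤}

Merge at B3: IN[B3] = OUT[B2] = {a: ⊤, b: ⊤, c: ⊤, d: 3, e: ⊤, f: ⊤}
Applying B3's transfer function to that IN value gives OUT[B3] (row B3 above).

Answer: {a: ⊤, b: ⊤, c: ⊤, d: 3, e: ⊤, f: ⊤}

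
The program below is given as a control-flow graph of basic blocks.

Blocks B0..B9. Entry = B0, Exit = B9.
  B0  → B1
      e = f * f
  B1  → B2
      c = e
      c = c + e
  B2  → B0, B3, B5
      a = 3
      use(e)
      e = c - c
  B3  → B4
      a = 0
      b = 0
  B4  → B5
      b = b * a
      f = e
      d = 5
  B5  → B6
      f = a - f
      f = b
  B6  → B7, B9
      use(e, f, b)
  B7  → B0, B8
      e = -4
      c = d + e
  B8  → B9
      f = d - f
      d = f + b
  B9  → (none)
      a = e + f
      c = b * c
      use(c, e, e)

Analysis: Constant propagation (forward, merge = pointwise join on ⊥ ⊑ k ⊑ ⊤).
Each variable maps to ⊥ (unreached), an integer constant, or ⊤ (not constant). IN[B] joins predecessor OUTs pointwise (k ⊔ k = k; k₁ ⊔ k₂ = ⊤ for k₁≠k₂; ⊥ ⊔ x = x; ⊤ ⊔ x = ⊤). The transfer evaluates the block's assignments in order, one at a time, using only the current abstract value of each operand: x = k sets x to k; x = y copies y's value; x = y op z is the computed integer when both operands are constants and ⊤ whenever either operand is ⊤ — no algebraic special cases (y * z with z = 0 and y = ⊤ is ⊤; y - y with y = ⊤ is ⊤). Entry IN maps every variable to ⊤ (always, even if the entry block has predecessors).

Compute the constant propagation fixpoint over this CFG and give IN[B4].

Fixpoint table:
  B0:  IN=(all ⊤)  OUT=(all ⊤)
  B1:  IN=(all ⊤)  OUT=(all ⊤)
  B2:  IN=(all ⊤)  OUT={a:3; rest ⊤}
  B3:  IN={a:3; rest ⊤}  OUT={a:0, b:0; rest ⊤}
  B4:  IN={a:0, b:0; rest ⊤}  OUT={a:0, b:0, d:5; rest ⊤}
  B5:  IN=(all ⊤)  OUT=(all ⊤)
  B6:  IN=(all ⊤)  OUT=(all ⊤)
  B7:  IN=(all ⊤)  OUT={e:-4; rest ⊤}
  B8:  IN={e:-4; rest ⊤}  OUT={e:-4; rest ⊤}
  B9:  IN=(all ⊤)  OUT=(all ⊤)

Merge at B4: IN[B4] = OUT[B3] = {a: 0, b: 0, c: ⊤, d: ⊤, e: ⊤, f: ⊤}

Answer: {a: 0, b: 0, c: ⊤, d: ⊤, e: ⊤, f: ⊤}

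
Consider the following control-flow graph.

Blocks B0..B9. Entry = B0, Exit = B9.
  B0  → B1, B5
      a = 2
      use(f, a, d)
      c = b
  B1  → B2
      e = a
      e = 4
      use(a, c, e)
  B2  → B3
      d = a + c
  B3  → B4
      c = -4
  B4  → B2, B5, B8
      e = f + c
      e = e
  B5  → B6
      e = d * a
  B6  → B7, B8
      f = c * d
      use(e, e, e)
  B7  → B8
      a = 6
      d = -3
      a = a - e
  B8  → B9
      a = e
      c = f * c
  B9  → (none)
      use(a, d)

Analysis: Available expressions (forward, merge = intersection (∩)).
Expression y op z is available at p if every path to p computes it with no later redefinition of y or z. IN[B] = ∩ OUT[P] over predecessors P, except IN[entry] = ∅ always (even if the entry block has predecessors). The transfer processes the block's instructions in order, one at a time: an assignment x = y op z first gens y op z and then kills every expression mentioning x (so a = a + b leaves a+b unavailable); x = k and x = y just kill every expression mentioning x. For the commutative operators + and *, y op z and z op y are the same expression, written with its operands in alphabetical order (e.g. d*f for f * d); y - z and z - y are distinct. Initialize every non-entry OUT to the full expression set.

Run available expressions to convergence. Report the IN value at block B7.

Answer: {a*d, c*d}

Trace:
Converged values:
  B0:  IN={}  OUT={}
  B1:  IN={}  OUT={}
  B2:  IN={}  OUT={a+c}
  B3:  IN={a+c}  OUT={}
  B4:  IN={}  OUT={c+f}
  B5:  IN={}  OUT={a*d}
  B6:  IN={a*d}  OUT={a*d, c*d}
  B7:  IN={a*d, c*d}  OUT={}
  B8:  IN={}  OUT={}
  B9:  IN={}  OUT={}

Merge at B7: IN[B7] = OUT[B6] = {a*d, c*d}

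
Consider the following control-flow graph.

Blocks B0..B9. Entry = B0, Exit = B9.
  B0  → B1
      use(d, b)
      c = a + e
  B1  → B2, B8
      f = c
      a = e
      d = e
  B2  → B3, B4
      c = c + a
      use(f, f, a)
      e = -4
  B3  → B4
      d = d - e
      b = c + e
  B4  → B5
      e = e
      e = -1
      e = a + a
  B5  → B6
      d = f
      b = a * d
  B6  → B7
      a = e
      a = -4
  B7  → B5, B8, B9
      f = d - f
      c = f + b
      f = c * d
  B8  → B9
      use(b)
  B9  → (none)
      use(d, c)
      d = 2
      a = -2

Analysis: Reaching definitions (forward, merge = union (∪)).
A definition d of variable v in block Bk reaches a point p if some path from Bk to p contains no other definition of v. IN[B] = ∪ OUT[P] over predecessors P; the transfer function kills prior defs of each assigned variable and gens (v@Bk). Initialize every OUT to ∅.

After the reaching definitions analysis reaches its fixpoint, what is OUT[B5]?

Answer: {a@B1, a@B6, b@B5, c@B2, c@B7, d@B5, e@B4, f@B1, f@B7}

Derivation:
Fixpoint table:
  B0: | IN={} | OUT={c@B0}
  B1: | IN={c@B0} | OUT={a@B1, c@B0, d@B1, f@B1}
  B2: | IN={a@B1, c@B0, d@B1, f@B1} | OUT={a@B1, c@B2, d@B1, e@B2, f@B1}
  B3: | IN={a@B1, c@B2, d@B1, e@B2, f@B1} | OUT={a@B1, b@B3, c@B2, d@B3, e@B2, f@B1}
  B4: | IN={a@B1, b@B3, c@B2, d@B1, d@B3, e@B2, f@B1} | OUT={a@B1, b@B3, c@B2, d@B1, d@B3, e@B4, f@B1}
  B5: | IN={a@B1, a@B6, b@B3, b@B5, c@B2, c@B7, d@B1, d@B3, d@B5, e@B4, f@B1, f@B7} | OUT={a@B1, a@B6, b@B5, c@B2, c@B7, d@B5, e@B4, f@B1, f@B7}
  B6: | IN={a@B1, a@B6, b@B5, c@B2, c@B7, d@B5, e@B4, f@B1, f@B7} | OUT={a@B6, b@B5, c@B2, c@B7, d@B5, e@B4, f@B1, f@B7}
  B7: | IN={a@B6, b@B5, c@B2, c@B7, d@B5, e@B4, f@B1, f@B7} | OUT={a@B6, b@B5, c@B7, d@B5, e@B4, f@B7}
  B8: | IN={a@B1, a@B6, b@B5, c@B0, c@B7, d@B1, d@B5, e@B4, f@B1, f@B7} | OUT={a@B1, a@B6, b@B5, c@B0, c@B7, d@B1, d@B5, e@B4, f@B1, f@B7}
  B9: | IN={a@B1, a@B6, b@B5, c@B0, c@B7, d@B1, d@B5, e@B4, f@B1, f@B7} | OUT={a@B9, b@B5, c@B0, c@B7, d@B9, e@B4, f@B1, f@B7}

Merge at B5: IN[B5] = OUT[B4] ⊔ OUT[B7] = {a@B1, a@B6, b@B3, b@B5, c@B2, c@B7, d@B1, d@B3, d@B5, e@B4, f@B1, f@B7}
Applying B5's transfer function to that IN value gives OUT[B5] (row B5 above).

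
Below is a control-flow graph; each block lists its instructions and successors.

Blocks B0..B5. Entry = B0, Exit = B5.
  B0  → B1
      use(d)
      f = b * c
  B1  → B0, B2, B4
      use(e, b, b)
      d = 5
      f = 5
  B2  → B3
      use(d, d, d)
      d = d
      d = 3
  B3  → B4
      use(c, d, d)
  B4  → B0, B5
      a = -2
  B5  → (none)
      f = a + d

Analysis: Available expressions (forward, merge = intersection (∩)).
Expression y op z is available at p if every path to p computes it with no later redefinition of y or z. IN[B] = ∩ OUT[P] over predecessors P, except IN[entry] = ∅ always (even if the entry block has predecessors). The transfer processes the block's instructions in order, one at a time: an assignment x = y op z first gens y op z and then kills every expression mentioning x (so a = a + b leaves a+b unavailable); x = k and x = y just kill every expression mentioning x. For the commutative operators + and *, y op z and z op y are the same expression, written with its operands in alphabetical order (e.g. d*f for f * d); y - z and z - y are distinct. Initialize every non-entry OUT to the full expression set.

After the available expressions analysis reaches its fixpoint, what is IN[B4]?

Fixpoint table:
  B0:  IN={}  OUT={b*c}
  B1:  IN={b*c}  OUT={b*c}
  B2:  IN={b*c}  OUT={b*c}
  B3:  IN={b*c}  OUT={b*c}
  B4:  IN={b*c}  OUT={b*c}
  B5:  IN={b*c}  OUT={a+d, b*c}

Merge at B4: IN[B4] = OUT[B1] ∩ OUT[B3] = {b*c}

Answer: {b*c}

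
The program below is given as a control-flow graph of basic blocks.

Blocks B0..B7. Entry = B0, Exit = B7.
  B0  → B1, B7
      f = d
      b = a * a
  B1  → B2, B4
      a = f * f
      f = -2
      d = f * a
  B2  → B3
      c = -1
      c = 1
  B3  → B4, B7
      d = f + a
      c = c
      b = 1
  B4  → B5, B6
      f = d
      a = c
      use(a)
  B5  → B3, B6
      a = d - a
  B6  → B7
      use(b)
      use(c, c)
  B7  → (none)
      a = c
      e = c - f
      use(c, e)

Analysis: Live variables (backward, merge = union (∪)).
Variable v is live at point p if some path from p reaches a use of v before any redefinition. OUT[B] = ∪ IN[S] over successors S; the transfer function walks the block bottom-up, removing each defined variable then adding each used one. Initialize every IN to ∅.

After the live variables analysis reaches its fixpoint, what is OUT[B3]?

Answer: {b, c, d, f}

Trace:
Per-block solution:
  B0:   IN={a, c, d}   OUT={b, c, f}
  B1:   IN={b, c, f}   OUT={a, b, c, d, f}
  B2:   IN={a, f}   OUT={a, c, f}
  B3:   IN={a, c, f}   OUT={b, c, d, f}
  B4:   IN={b, c, d}   OUT={a, b, c, d, f}
  B5:   IN={a, b, c, d, f}   OUT={a, b, c, f}
  B6:   IN={b, c, f}   OUT={c, f}
  B7:   IN={c, f}   OUT={}

Merge at B3: OUT[B3] = IN[B4] ⊔ IN[B7] = {b, c, d, f}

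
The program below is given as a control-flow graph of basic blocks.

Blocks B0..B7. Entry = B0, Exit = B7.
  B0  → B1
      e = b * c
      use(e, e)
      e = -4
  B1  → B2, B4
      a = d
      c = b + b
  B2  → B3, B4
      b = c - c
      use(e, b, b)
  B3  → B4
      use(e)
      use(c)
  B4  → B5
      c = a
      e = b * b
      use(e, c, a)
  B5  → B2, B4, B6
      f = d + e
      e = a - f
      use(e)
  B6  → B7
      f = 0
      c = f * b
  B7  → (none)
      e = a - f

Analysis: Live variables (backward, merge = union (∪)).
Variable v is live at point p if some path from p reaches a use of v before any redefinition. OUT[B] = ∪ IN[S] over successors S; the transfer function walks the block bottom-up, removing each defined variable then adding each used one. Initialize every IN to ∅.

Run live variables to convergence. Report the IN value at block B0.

Answer: {b, c, d}

Working:
Per-block solution:
  B0: | IN={b, c, d} | OUT={b, d, e}
  B1: | IN={b, d, e} | OUT={a, b, c, d, e}
  B2: | IN={a, c, d, e} | OUT={a, b, c, d, e}
  B3: | IN={a, b, c, d, e} | OUT={a, b, d}
  B4: | IN={a, b, d} | OUT={a, b, c, d, e}
  B5: | IN={a, b, c, d, e} | OUT={a, b, c, d, e}
  B6: | IN={a, b} | OUT={a, f}
  B7: | IN={a, f} | OUT={}

Merge at B0: OUT[B0] = IN[B1] = {b, d, e}
Applying B0's transfer function to that OUT value gives IN[B0] (row B0 above).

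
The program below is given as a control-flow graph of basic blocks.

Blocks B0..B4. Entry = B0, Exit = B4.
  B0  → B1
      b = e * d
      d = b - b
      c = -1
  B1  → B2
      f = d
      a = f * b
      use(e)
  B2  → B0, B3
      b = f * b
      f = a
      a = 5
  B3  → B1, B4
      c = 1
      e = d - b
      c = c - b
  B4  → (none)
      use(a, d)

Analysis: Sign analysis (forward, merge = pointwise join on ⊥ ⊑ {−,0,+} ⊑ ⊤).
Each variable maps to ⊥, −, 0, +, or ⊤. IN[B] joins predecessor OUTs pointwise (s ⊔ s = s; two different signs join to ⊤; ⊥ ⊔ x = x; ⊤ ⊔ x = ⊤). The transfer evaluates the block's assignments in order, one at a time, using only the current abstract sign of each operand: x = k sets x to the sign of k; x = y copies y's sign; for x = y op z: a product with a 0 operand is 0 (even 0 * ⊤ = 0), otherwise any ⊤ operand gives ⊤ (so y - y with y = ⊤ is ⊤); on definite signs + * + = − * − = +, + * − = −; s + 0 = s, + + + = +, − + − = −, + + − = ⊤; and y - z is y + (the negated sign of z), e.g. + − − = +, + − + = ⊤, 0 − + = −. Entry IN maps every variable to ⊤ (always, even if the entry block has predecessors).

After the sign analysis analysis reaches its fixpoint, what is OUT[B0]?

Answer: {a: ⊤, b: ⊤, c: -, d: ⊤, e: ⊤, f: ⊤}

Working:
Converged values:
  B0:  IN=(all ⊤)  OUT={c:-; rest ⊤}
  B1:  IN=(all ⊤)  OUT=(all ⊤)
  B2:  IN=(all ⊤)  OUT={a:+; rest ⊤}
  B3:  IN={a:+; rest ⊤}  OUT={a:+; rest ⊤}
  B4:  IN={a:+; rest ⊤}  OUT={a:+; rest ⊤}

Merge at B0 (entry node, so the boundary value (all ⊤) is joined with the incoming edge(s)): IN[B0] = (all ⊤) ⊔ OUT[B2] = {a: ⊤, b: ⊤, c: ⊤, d: ⊤, e: ⊤, f: ⊤}
Applying B0's transfer function to that IN value gives OUT[B0] (row B0 above).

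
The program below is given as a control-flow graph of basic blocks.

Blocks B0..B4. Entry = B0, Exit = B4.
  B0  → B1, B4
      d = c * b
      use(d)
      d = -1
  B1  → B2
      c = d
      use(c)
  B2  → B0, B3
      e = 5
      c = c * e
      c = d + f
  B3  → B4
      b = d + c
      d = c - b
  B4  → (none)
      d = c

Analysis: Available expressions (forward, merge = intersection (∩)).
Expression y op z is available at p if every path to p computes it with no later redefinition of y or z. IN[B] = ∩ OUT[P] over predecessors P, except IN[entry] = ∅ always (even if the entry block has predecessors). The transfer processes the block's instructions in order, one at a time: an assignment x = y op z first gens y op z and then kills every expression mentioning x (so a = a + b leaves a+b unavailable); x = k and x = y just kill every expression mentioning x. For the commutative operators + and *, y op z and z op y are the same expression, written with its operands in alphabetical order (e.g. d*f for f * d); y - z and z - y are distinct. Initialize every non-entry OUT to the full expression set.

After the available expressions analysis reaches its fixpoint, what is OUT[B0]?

Answer: {b*c}

Working:
Converged values:
  B0:  IN={}  OUT={b*c}
  B1:  IN={b*c}  OUT={}
  B2:  IN={}  OUT={d+f}
  B3:  IN={d+f}  OUT={c-b}
  B4:  IN={}  OUT={}

Merge at B0 (entry node, so the boundary value {} is joined with the incoming edge(s)): IN[B0] = {} ∩ OUT[B2] = {}
Applying B0's transfer function to that IN value gives OUT[B0] (row B0 above).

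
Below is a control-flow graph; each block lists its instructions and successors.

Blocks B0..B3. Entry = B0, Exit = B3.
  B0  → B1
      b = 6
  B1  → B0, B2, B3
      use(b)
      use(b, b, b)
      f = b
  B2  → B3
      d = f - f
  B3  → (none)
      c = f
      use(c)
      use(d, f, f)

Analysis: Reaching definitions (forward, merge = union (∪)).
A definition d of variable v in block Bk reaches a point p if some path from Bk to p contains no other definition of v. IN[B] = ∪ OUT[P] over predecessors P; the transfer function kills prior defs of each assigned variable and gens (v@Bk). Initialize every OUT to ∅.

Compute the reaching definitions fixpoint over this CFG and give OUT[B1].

Converged values:
  B0: | IN={b@B0, f@B1} | OUT={b@B0, f@B1}
  B1: | IN={b@B0, f@B1} | OUT={b@B0, f@B1}
  B2: | IN={b@B0, f@B1} | OUT={b@B0, d@B2, f@B1}
  B3: | IN={b@B0, d@B2, f@B1} | OUT={b@B0, c@B3, d@B2, f@B1}

Merge at B1: IN[B1] = OUT[B0] = {b@B0, f@B1}
Applying B1's transfer function to that IN value gives OUT[B1] (row B1 above).

Answer: {b@B0, f@B1}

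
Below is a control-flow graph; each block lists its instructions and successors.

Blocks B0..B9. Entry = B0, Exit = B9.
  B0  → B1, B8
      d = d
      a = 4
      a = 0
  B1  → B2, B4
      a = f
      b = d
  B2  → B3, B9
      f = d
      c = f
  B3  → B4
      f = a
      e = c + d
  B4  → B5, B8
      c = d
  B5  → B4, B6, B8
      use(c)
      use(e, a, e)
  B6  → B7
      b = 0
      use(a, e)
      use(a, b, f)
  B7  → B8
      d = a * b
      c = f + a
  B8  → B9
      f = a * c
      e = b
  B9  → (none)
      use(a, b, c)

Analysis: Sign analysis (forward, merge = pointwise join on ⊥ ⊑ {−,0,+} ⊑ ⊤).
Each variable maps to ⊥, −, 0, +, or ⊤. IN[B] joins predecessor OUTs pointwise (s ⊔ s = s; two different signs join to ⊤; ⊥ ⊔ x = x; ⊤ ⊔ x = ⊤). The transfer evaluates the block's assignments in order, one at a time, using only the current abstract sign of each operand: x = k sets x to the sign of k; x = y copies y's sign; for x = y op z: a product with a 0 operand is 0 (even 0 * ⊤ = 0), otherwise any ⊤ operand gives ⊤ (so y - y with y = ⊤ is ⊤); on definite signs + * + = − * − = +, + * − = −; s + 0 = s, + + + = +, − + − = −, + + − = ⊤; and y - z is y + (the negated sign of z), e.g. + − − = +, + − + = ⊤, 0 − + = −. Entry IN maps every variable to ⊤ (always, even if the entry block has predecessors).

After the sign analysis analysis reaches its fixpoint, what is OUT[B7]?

Answer: {a: ⊤, b: 0, c: ⊤, d: 0, e: ⊤, f: ⊤}

Working:
Per-block solution:
  B0:   IN=(all ⊤)   OUT={a:0; rest ⊤}
  B1:   IN={a:0; rest ⊤}   OUT=(all ⊤)
  B2:   IN=(all ⊤)   OUT=(all ⊤)
  B3:   IN=(all ⊤)   OUT=(all ⊤)
  B4:   IN=(all ⊤)   OUT=(all ⊤)
  B5:   IN=(all ⊤)   OUT=(all ⊤)
  B6:   IN=(all ⊤)   OUT={b:0; rest ⊤}
  B7:   IN={b:0; rest ⊤}   OUT={b:0, d:0; rest ⊤}
  B8:   IN=(all ⊤)   OUT=(all ⊤)
  B9:   IN=(all ⊤)   OUT=(all ⊤)

Merge at B7: IN[B7] = OUT[B6] = {a: ⊤, b: 0, c: ⊤, d: ⊤, e: ⊤, f: ⊤}
Applying B7's transfer function to that IN value gives OUT[B7] (row B7 above).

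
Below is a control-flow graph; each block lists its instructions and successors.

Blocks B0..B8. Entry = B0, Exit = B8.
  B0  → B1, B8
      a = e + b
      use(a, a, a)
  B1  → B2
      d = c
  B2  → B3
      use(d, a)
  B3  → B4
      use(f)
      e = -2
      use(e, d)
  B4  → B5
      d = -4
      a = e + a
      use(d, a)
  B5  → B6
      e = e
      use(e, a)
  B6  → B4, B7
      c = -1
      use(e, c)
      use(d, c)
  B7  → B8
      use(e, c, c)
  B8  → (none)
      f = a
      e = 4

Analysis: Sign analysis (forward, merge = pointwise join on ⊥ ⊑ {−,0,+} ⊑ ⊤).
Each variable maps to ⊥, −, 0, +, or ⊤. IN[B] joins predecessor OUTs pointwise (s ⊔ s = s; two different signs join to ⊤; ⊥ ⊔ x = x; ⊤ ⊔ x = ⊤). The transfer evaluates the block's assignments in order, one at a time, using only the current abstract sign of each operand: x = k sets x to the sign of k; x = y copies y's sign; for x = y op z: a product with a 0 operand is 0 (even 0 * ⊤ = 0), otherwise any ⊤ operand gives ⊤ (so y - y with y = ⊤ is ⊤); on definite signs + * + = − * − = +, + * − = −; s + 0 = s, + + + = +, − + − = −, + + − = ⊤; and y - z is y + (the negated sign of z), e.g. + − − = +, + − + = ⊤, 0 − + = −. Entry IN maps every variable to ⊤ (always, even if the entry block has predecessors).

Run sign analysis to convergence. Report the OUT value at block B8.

Converged values:
  B0:   IN=(all ⊤)   OUT=(all ⊤)
  B1:   IN=(all ⊤)   OUT=(all ⊤)
  B2:   IN=(all ⊤)   OUT=(all ⊤)
  B3:   IN=(all ⊤)   OUT={e:-; rest ⊤}
  B4:   IN={e:-; rest ⊤}   OUT={d:-, e:-; rest ⊤}
  B5:   IN={d:-, e:-; rest ⊤}   OUT={d:-, e:-; rest ⊤}
  B6:   IN={d:-, e:-; rest ⊤}   OUT={c:-, d:-, e:-; rest ⊤}
  B7:   IN={c:-, d:-, e:-; rest ⊤}   OUT={c:-, d:-, e:-; rest ⊤}
  B8:   IN=(all ⊤)   OUT={e:+; rest ⊤}

Merge at B8: IN[B8] = OUT[B0] ⊔ OUT[B7] = {a: ⊤, b: ⊤, c: ⊤, d: ⊤, e: ⊤, f: ⊤}
Applying B8's transfer function to that IN value gives OUT[B8] (row B8 above).

Answer: {a: ⊤, b: ⊤, c: ⊤, d: ⊤, e: +, f: ⊤}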